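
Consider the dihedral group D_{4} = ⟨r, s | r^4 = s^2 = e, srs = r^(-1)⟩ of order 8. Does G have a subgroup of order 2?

2 | 8. A subgroup of order 2 is {e, r^2}.

Yes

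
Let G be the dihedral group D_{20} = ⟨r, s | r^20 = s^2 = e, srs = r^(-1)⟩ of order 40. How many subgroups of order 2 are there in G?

|G| = 40 and 2 | 40, so subgroups of order 2 are possible by Lagrange.
The subgroups of order 2 are: {e, r^10}; {e, r^10s}; {e, r^11s}; {e, r^12s}; … (21 in all).
So G has 21 subgroups of order 2.

21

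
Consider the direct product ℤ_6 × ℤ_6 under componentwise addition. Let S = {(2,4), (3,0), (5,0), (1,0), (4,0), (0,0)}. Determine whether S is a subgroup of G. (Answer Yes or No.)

(2,4) ∈ S but its inverse (4,2) ∉ S, so S is not a subgroup.

No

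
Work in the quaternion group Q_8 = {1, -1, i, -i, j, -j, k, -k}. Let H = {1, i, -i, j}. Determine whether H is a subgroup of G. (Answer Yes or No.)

No

j ∈ H but its inverse -j ∉ H, so H is not a subgroup.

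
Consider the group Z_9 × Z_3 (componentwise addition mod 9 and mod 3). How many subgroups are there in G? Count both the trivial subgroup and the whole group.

10

|G| = 27, so by Lagrange every subgroup order divides 27. Divisors: 1, 3, 9, 27.
Subgroups by order — order 1: 1; order 3: 4; order 9: 4; order 27: 1.
Total: 1 + 4 + 4 + 1 = 10.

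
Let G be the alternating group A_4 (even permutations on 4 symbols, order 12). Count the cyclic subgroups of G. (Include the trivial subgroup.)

8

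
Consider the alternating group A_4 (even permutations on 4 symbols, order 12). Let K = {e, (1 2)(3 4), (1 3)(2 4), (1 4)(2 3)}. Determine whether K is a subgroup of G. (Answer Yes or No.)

Yes

|K| = 4 divides |G| = 12, consistent with Lagrange.
K contains the identity, every element's inverse is in K, and K is closed under ∘: it is a subgroup.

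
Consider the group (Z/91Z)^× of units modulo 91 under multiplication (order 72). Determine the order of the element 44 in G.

12

Compute successive powers of 44 mod 91: 44, 25, 8, 79, 18, 64, 86, 53, …; 44^12 ≡ 1 (mod 91).
So |⟨44⟩| = 12.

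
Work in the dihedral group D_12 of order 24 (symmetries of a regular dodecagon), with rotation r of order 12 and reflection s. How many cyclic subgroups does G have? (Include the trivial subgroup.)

18

A cyclic subgroup of order d is generated by each of its φ(d) elements of order d, so the cyclic subgroups of order d number (#elements of order d)/φ(d).
Cyclic subgroups by order — order 1: 1; order 2: 13; order 3: 1; order 4: 1; order 6: 1; order 12: 1.
Total: 18.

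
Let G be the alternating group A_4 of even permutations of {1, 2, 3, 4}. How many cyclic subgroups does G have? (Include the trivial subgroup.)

Each element a generates a cyclic subgroup ⟨a⟩; distinct elements may generate the same one (a cyclic group of order d has φ(d) generators).
Cyclic subgroups by order — order 1: 1; order 2: 3; order 3: 4.
Total: 8.

8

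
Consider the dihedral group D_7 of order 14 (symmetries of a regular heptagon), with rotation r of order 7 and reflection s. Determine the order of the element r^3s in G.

Computing powers of r^3s: the smallest k with (r^3s)^k = e is k = 2.

2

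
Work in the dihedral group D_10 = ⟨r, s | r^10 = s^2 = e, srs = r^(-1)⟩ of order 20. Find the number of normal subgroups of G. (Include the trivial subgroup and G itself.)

7

G has 22 subgroups. Checking conjugation-invariance by order — order 1: 1/1 normal; order 2: 1/11 normal; order 4: 0/5 normal; order 5: 1/1 normal; order 10: 3/3 normal; order 20: 1/1 normal.
Total normal subgroups: 7.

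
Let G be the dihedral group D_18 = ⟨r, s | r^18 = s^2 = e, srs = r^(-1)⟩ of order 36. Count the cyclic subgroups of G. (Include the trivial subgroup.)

24

Group the elements of G by the cyclic subgroup they generate; each cyclic subgroup of order d accounts for φ(d) elements.
Cyclic subgroups by order — order 1: 1; order 2: 19; order 3: 1; order 6: 1; order 9: 1; order 18: 1.
Total: 24.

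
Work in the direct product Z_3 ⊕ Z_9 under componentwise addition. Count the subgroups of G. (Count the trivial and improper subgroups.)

10

|G| = 27, so by Lagrange every subgroup order divides 27. Divisors: 1, 3, 9, 27.
Subgroups by order — order 1: 1; order 3: 4; order 9: 4; order 27: 1.
Total: 1 + 4 + 4 + 1 = 10.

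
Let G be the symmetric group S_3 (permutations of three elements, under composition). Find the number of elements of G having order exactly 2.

The elements of order 2 are: (2 3), (1 2), (1 3).
That's 3.

3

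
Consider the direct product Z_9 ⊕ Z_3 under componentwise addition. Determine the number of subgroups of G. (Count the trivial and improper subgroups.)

10

|G| = 27, so by Lagrange every subgroup order divides 27. Divisors: 1, 3, 9, 27.
Subgroups by order — order 1: 1; order 3: 4; order 9: 4; order 27: 1.
Total: 1 + 4 + 4 + 1 = 10.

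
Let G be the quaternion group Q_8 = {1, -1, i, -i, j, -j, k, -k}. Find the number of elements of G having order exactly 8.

0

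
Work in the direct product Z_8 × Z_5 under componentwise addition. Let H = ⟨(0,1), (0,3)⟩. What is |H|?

|⟨(0,1)⟩| = 5 and |⟨(0,3)⟩| = 5, so |H| is a multiple of lcm(5, 5) = 5 and divides |G| = 40.
Closing under the operation: H = {(0,0), (0,1), (0,2), (0,3), (0,4)}, so |H| = 5.

5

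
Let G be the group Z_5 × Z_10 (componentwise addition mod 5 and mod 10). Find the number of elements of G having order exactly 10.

24

An element (a,b) has order lcm(ord(a), ord(b)); count pairs with lcm equal to 10.
Enumerating gives 24 such elements.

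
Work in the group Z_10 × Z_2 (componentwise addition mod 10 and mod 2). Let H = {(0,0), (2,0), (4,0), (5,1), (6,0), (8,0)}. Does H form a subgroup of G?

No

|H| = 6 does not divide |G| = 20, so by Lagrange H is not a subgroup.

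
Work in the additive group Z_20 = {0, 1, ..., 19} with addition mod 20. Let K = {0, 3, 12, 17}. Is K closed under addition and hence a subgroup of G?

No

12 ∈ K but its inverse 8 ∉ K, so K is not a subgroup.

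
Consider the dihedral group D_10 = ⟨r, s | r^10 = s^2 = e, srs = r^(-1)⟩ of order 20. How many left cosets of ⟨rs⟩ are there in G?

|⟨rs⟩| = 2 and |G| = 20.
By Lagrange, [G : H] = |G|/|H| = 20/2 = 10.

10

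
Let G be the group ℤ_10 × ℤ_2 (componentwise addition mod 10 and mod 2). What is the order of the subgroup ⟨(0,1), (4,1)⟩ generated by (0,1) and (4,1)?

|⟨(0,1)⟩| = 2 and |⟨(4,1)⟩| = 10, so |H| is a multiple of lcm(2, 10) = 10 and divides |G| = 20.
Closing under the operation: H = {(0,0), (0,1), (2,0), (2,1), (4,0), (4,1), (6,0), (6,1), (8,0), (8,1)}, so |H| = 10.

10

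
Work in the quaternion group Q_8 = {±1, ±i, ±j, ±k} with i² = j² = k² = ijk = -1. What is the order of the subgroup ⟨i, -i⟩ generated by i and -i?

4

|⟨i⟩| = 4 and |⟨-i⟩| = 4, so |H| is a multiple of lcm(4, 4) = 4 and divides |G| = 8.
Closing under the operation: H = {1, -1, i, -i}, so |H| = 4.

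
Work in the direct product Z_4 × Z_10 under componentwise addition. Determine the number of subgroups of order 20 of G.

3

|G| = 40 and 20 | 40, so subgroups of order 20 are possible by Lagrange.
The subgroups of order 20 are: {(0,0), (0,1), (0,2), (0,3), (0,4), (0,5), (0,6), (0,7), (0,8), (0,9), (2,0), (2,1), (2,2), (2,3), (2,4), (2,5), (2,6), (2,7), (2,8), (2,9)}; {(0,0), (0,2), (0,4), (0,6), (0,8), (1,0), (1,2), (1,4), (1,6), (1,8), (2,0), (2,2), (2,4), (2,6), (2,8), (3,0), (3,2), (3,4), (3,6), (3,8)}; {(0,0), (0,2), (0,4), (0,6), (0,8), (1,1), (1,3), (1,5), (1,7), (1,9), (2,0), (2,2), (2,4), (2,6), (2,8), (3,1), (3,3), (3,5), (3,7), (3,9)}.
So G has 3 subgroups of order 20.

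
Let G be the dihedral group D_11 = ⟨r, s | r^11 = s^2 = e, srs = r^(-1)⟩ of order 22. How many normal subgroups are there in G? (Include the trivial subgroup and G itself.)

G has 14 subgroups. Checking conjugation-invariance by order — order 1: 1/1 normal; order 2: 0/11 normal; order 11: 1/1 normal; order 22: 1/1 normal.
Total normal subgroups: 3.

3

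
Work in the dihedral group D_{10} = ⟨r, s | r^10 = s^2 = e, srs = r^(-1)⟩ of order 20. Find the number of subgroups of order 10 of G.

3

|G| = 20 and 10 | 20, so subgroups of order 10 are possible by Lagrange.
The subgroups of order 10 are: {e, r, r^2, r^3, r^4, r^5, r^6, r^7, r^8, r^9}; {e, r^2, r^4, r^6, r^8, s, r^2s, r^4s, r^6s, r^8s}; {e, r^2, r^4, r^6, r^8, rs, r^3s, r^5s, r^7s, r^9s}.
So G has 3 subgroups of order 10.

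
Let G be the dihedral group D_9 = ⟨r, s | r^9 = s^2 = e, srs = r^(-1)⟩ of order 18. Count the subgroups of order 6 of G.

3

|G| = 18 and 6 | 18, so subgroups of order 6 are possible by Lagrange.
The subgroups of order 6 are: {e, r^3, r^6, r^2s, r^5s, r^8s}; {e, r^3, r^6, s, r^3s, r^6s}; {e, r^3, r^6, rs, r^4s, r^7s}.
So G has 3 subgroups of order 6.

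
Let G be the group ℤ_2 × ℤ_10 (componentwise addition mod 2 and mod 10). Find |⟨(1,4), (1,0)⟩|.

10

|⟨(1,4)⟩| = 10 and |⟨(1,0)⟩| = 2, so |H| is a multiple of lcm(10, 2) = 10 and divides |G| = 20.
Closing under the operation: H = {(0,0), (0,2), (0,4), (0,6), (0,8), (1,0), (1,2), (1,4), (1,6), (1,8)}, so |H| = 10.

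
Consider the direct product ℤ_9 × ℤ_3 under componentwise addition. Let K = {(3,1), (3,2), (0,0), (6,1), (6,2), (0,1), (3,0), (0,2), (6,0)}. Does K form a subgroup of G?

|K| = 9 divides |G| = 27, consistent with Lagrange.
K contains the identity, every element's inverse is in K, and K is closed under +: it is a subgroup.

Yes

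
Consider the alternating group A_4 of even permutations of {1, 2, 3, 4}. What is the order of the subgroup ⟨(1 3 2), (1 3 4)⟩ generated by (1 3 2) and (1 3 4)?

|⟨(1 3 2)⟩| = 3 and |⟨(1 3 4)⟩| = 3, so |H| is a multiple of lcm(3, 3) = 3 and divides |G| = 12.
Closing {(1 3 2), (1 3 4)} under the group operation gives all of G, so |H| = 12.

12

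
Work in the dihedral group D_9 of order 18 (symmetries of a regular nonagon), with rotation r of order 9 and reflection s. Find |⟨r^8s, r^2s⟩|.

6

|⟨r^8s⟩| = 2 and |⟨r^2s⟩| = 2, so |H| is a multiple of lcm(2, 2) = 2 and divides |G| = 18.
Closing under the operation: H = {e, r^3, r^6, r^2s, r^5s, r^8s}, so |H| = 6.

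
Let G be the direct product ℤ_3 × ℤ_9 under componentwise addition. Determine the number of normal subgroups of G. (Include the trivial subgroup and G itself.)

10

G is abelian, so every subgroup is normal.
G has 10 subgroups in total, hence 10 normal subgroups.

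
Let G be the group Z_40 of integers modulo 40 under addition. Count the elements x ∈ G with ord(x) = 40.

16

In a cyclic group of order 40, the number of elements of order d (for d | 40) is φ(d).
φ(40) = 16.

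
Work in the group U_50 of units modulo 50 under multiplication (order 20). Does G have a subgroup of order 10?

10 | 20. A subgroup of order 10 is {1, 9, 11, 19, 21, 29, 31, 39, 41, 49}.

Yes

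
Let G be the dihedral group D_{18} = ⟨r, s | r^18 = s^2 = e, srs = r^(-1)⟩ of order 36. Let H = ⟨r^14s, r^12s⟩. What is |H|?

|⟨r^14s⟩| = 2 and |⟨r^12s⟩| = 2, so |H| is a multiple of lcm(2, 2) = 2 and divides |G| = 36.
Closing under the operation: H = {e, r^2, r^4, r^6, r^8, r^10, r^12, r^14, r^16, s, r^2s, r^4s, r^6s, r^8s, r^10s, r^12s, r^14s, r^16s}, so |H| = 18.

18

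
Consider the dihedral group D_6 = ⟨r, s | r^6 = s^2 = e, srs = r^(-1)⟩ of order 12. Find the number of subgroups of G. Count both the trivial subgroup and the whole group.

|G| = 12, so by Lagrange every subgroup order divides 12. Divisors: 1, 2, 3, 4, 6, 12.
Subgroups by order — order 1: 1; order 2: 7; order 3: 1; order 4: 3; order 6: 3; order 12: 1.
Total: 1 + 7 + 1 + 3 + 3 + 1 = 16.

16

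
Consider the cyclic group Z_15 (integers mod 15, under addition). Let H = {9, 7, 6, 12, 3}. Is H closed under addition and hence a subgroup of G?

The identity 0 ∉ H, so H is not a subgroup.

No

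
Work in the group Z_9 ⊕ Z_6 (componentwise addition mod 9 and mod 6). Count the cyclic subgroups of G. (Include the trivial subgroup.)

16

Each element a generates a cyclic subgroup ⟨a⟩; distinct elements may generate the same one (a cyclic group of order d has φ(d) generators).
Cyclic subgroups by order — order 1: 1; order 2: 1; order 3: 4; order 6: 4; order 9: 3; order 18: 3.
Total: 16.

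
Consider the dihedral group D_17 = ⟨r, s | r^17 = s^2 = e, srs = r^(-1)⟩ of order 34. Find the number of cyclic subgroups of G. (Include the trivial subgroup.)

Each element a generates a cyclic subgroup ⟨a⟩; distinct elements may generate the same one (a cyclic group of order d has φ(d) generators).
Cyclic subgroups by order — order 1: 1; order 2: 17; order 17: 1.
Total: 19.

19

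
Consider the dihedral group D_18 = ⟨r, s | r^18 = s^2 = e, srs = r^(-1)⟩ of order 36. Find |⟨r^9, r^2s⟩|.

|⟨r^9⟩| = 2 and |⟨r^2s⟩| = 2, so |H| is a multiple of lcm(2, 2) = 2 and divides |G| = 36.
Closing under the operation: H = {e, r^9, r^2s, r^11s}, so |H| = 4.

4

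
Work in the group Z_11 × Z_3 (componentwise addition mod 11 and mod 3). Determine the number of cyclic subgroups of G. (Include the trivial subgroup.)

Each element a generates a cyclic subgroup ⟨a⟩; distinct elements may generate the same one (a cyclic group of order d has φ(d) generators).
Cyclic subgroups by order — order 1: 1; order 3: 1; order 11: 1; order 33: 1.
Total: 4.

4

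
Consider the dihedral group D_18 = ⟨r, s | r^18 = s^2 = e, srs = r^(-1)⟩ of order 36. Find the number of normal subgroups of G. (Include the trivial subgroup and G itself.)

9

G has 45 subgroups. Checking conjugation-invariance by order — order 1: 1/1 normal; order 2: 1/19 normal; order 3: 1/1 normal; order 4: 0/9 normal; order 6: 1/7 normal; order 9: 1/1 normal; order 12: 0/3 normal; order 18: 3/3 normal; order 36: 1/1 normal.
Total normal subgroups: 9.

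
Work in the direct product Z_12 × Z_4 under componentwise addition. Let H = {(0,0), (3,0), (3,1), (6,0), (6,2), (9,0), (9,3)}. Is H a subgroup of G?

|H| = 7 does not divide |G| = 48, so by Lagrange H is not a subgroup.

No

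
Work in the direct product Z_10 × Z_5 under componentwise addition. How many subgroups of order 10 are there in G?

|G| = 50 and 10 | 50, so subgroups of order 10 are possible by Lagrange.
The subgroups of order 10 are: {(0,0), (0,1), (0,2), (0,3), (0,4), (5,0), (5,1), (5,2), (5,3), (5,4)}; {(0,0), (1,0), (2,0), (3,0), (4,0), (5,0), (6,0), (7,0), (8,0), (9,0)}; {(0,0), (1,1), (2,2), (3,3), (4,4), (5,0), (6,1), (7,2), (8,3), (9,4)}; {(0,0), (1,2), (2,4), (3,1), (4,3), (5,0), (6,2), (7,4), (8,1), (9,3)}; … (6 in all).
So G has 6 subgroups of order 10.

6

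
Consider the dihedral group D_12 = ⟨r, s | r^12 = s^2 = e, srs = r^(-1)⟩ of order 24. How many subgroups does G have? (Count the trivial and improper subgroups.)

|G| = 24, so by Lagrange every subgroup order divides 24. Divisors: 1, 2, 3, 4, 6, 8, 12, 24.
Subgroups by order — order 1: 1; order 2: 13; order 3: 1; order 4: 7; order 6: 5; order 8: 3; order 12: 3; order 24: 1.
Total: 1 + 13 + 1 + 7 + 5 + 3 + 3 + 1 = 34.

34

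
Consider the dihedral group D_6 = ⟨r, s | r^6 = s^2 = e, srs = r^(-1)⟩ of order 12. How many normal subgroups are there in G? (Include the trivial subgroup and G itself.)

G has 16 subgroups. Checking conjugation-invariance by order — order 1: 1/1 normal; order 2: 1/7 normal; order 3: 1/1 normal; order 4: 0/3 normal; order 6: 3/3 normal; order 12: 1/1 normal.
Total normal subgroups: 7.

7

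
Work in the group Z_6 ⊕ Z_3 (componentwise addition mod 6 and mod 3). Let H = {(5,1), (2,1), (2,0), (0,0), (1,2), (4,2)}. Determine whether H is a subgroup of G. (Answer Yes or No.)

(2,0) ∈ H but its inverse (4,0) ∉ H, so H is not a subgroup.

No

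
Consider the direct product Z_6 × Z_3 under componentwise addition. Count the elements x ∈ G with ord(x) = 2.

1

An element (a,b) has order lcm(ord(a), ord(b)); count pairs with lcm equal to 2.
Enumerating gives 1 such elements.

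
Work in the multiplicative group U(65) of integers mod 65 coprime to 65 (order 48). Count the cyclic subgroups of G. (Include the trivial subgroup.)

Group the elements of G by the cyclic subgroup they generate; each cyclic subgroup of order d accounts for φ(d) elements.
Cyclic subgroups by order — order 1: 1; order 2: 3; order 3: 1; order 4: 6; order 6: 3; order 12: 6.
Total: 20.

20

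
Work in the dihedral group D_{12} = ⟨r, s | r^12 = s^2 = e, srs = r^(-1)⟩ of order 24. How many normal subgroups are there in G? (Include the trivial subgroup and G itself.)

G has 34 subgroups. Checking conjugation-invariance by order — order 1: 1/1 normal; order 2: 1/13 normal; order 3: 1/1 normal; order 4: 1/7 normal; order 6: 1/5 normal; order 8: 0/3 normal; order 12: 3/3 normal; order 24: 1/1 normal.
Total normal subgroups: 9.

9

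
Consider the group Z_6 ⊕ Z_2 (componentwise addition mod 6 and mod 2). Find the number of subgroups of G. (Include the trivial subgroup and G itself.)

10

|G| = 12, so by Lagrange every subgroup order divides 12. Divisors: 1, 2, 3, 4, 6, 12.
Subgroups by order — order 1: 1; order 2: 3; order 3: 1; order 4: 1; order 6: 3; order 12: 1.
Total: 1 + 3 + 1 + 1 + 3 + 1 = 10.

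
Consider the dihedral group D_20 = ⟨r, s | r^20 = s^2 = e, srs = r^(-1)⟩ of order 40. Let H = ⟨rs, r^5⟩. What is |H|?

8

|⟨rs⟩| = 2 and |⟨r^5⟩| = 4, so |H| is a multiple of lcm(2, 4) = 4 and divides |G| = 40.
Closing under the operation: H = {e, r^5, r^10, r^15, rs, r^6s, r^11s, r^16s}, so |H| = 8.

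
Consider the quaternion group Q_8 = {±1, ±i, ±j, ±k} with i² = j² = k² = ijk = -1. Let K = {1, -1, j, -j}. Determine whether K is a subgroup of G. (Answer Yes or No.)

Yes

|K| = 4 divides |G| = 8, consistent with Lagrange.
K contains the identity, every element's inverse is in K, and K is closed under ·: it is a subgroup.
In fact K = ⟨j⟩.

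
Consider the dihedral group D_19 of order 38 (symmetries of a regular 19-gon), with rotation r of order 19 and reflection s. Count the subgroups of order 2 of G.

|G| = 38 and 2 | 38, so subgroups of order 2 are possible by Lagrange.
The subgroups of order 2 are: {e, r^10s}; {e, r^11s}; {e, r^12s}; {e, r^13s}; … (19 in all).
So G has 19 subgroups of order 2.

19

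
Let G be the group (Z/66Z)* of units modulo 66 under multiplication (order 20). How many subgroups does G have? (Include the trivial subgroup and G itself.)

|G| = 20, so by Lagrange every subgroup order divides 20. Divisors: 1, 2, 4, 5, 10, 20.
Subgroups by order — order 1: 1; order 2: 3; order 4: 1; order 5: 1; order 10: 3; order 20: 1.
Total: 1 + 3 + 1 + 1 + 3 + 1 = 10.

10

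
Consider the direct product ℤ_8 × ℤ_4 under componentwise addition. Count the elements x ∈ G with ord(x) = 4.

An element (a,b) has order lcm(ord(a), ord(b)); count pairs with lcm equal to 4.
Enumerating gives 12 such elements.

12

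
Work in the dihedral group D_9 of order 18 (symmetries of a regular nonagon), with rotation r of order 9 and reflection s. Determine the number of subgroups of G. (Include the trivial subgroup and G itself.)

16

|G| = 18, so by Lagrange every subgroup order divides 18. Divisors: 1, 2, 3, 6, 9, 18.
Subgroups by order — order 1: 1; order 2: 9; order 3: 1; order 6: 3; order 9: 1; order 18: 1.
Total: 1 + 9 + 1 + 3 + 1 + 1 = 16.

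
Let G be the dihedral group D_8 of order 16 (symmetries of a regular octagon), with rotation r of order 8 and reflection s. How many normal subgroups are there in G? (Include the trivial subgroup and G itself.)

G has 19 subgroups. Checking conjugation-invariance by order — order 1: 1/1 normal; order 2: 1/9 normal; order 4: 1/5 normal; order 8: 3/3 normal; order 16: 1/1 normal.
Total normal subgroups: 7.

7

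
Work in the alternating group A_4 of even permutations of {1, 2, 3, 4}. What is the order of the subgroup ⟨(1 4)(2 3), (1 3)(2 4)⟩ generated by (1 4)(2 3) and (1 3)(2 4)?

|⟨(1 4)(2 3)⟩| = 2 and |⟨(1 3)(2 4)⟩| = 2, so |H| is a multiple of lcm(2, 2) = 2 and divides |G| = 12.
Closing under the operation: H = {e, (1 2)(3 4), (1 3)(2 4), (1 4)(2 3)}, so |H| = 4.

4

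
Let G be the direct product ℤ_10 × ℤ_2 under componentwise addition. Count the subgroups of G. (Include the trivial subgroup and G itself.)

10

|G| = 20, so by Lagrange every subgroup order divides 20. Divisors: 1, 2, 4, 5, 10, 20.
Subgroups by order — order 1: 1; order 2: 3; order 4: 1; order 5: 1; order 10: 3; order 20: 1.
Total: 1 + 3 + 1 + 1 + 3 + 1 = 10.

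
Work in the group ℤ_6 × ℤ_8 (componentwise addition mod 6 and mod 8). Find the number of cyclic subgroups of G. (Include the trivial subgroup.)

Each element a generates a cyclic subgroup ⟨a⟩; distinct elements may generate the same one (a cyclic group of order d has φ(d) generators).
Cyclic subgroups by order — order 1: 1; order 2: 3; order 3: 1; order 4: 2; order 6: 3; order 8: 2; order 12: 2; order 24: 2.
Total: 16.

16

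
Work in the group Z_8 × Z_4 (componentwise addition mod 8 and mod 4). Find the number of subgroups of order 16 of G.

3

|G| = 32 and 16 | 32, so subgroups of order 16 are possible by Lagrange.
The subgroups of order 16 are: {(0,0), (0,1), (0,2), (0,3), (2,0), (2,1), (2,2), (2,3), (4,0), (4,1), (4,2), (4,3), (6,0), (6,1), (6,2), (6,3)}; {(0,0), (0,2), (1,0), (1,2), (2,0), (2,2), (3,0), (3,2), (4,0), (4,2), (5,0), (5,2), (6,0), (6,2), (7,0), (7,2)}; {(0,0), (0,2), (1,1), (1,3), (2,0), (2,2), (3,1), (3,3), (4,0), (4,2), (5,1), (5,3), (6,0), (6,2), (7,1), (7,3)}.
So G has 3 subgroups of order 16.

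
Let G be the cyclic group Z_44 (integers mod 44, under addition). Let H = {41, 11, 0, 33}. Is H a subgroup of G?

41 ∈ H but its inverse 3 ∉ H, so H is not a subgroup.

No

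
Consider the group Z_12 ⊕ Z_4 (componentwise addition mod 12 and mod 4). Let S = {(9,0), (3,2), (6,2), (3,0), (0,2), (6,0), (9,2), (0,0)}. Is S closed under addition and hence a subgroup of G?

Yes

|S| = 8 divides |G| = 48, consistent with Lagrange.
S contains the identity, every element's inverse is in S, and S is closed under +: it is a subgroup.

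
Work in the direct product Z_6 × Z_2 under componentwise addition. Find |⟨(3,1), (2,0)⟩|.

6

|⟨(3,1)⟩| = 2 and |⟨(2,0)⟩| = 3, so |H| is a multiple of lcm(2, 3) = 6 and divides |G| = 12.
Closing under the operation: H = {(0,0), (1,1), (2,0), (3,1), (4,0), (5,1)}, so |H| = 6.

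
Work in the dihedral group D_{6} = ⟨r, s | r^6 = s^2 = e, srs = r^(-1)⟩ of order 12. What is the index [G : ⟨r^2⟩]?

4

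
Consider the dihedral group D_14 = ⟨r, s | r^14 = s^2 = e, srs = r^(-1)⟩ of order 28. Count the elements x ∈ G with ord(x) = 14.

The elements of order 14 are: r, r^3, r^5, r^9, r^11, r^13.
That's 6.

6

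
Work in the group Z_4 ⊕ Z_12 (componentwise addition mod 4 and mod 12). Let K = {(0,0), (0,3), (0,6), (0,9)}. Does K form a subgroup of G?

Yes

|K| = 4 divides |G| = 48, consistent with Lagrange.
K contains the identity, every element's inverse is in K, and K is closed under +: it is a subgroup.
In fact K = ⟨(0,3)⟩.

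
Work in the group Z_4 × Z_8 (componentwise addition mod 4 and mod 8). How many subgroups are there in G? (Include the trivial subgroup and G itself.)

|G| = 32, so by Lagrange every subgroup order divides 32. Divisors: 1, 2, 4, 8, 16, 32.
Subgroups by order — order 1: 1; order 2: 3; order 4: 7; order 8: 7; order 16: 3; order 32: 1.
Total: 1 + 3 + 7 + 7 + 3 + 1 = 22.

22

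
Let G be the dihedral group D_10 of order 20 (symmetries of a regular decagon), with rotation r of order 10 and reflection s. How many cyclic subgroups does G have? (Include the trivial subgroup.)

14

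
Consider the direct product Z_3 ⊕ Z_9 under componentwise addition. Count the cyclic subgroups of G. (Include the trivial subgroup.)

8

A cyclic subgroup of order d is generated by each of its φ(d) elements of order d, so the cyclic subgroups of order d number (#elements of order d)/φ(d).
Cyclic subgroups by order — order 1: 1; order 3: 4; order 9: 3.
Total: 8.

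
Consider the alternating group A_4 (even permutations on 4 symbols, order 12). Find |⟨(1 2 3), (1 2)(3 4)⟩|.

12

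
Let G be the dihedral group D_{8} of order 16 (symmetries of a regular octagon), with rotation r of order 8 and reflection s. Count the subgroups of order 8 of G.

3

|G| = 16 and 8 | 16, so subgroups of order 8 are possible by Lagrange.
The subgroups of order 8 are: {e, r, r^2, r^3, r^4, r^5, r^6, r^7}; {e, r^2, r^4, r^6, s, r^2s, r^4s, r^6s}; {e, r^2, r^4, r^6, rs, r^3s, r^5s, r^7s}.
So G has 3 subgroups of order 8.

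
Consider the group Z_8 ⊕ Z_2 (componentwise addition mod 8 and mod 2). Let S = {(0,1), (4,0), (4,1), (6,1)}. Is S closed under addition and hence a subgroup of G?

No

The identity (0,0) ∉ S, so S is not a subgroup.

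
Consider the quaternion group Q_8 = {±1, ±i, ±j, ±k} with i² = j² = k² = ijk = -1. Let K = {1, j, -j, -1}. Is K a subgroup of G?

|K| = 4 divides |G| = 8, consistent with Lagrange.
K contains the identity, every element's inverse is in K, and K is closed under ·: it is a subgroup.
In fact K = ⟨j⟩.

Yes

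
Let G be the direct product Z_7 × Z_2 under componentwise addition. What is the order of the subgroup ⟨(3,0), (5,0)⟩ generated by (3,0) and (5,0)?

7

|⟨(3,0)⟩| = 7 and |⟨(5,0)⟩| = 7, so |H| is a multiple of lcm(7, 7) = 7 and divides |G| = 14.
Closing under the operation: H = {(0,0), (1,0), (2,0), (3,0), (4,0), (5,0), (6,0)}, so |H| = 7.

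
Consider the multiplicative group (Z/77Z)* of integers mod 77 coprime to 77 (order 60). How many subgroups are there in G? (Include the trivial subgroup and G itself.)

20

|G| = 60, so by Lagrange every subgroup order divides 60. Divisors: 1, 2, 3, 4, 5, 6, 10, 12, 15, 20, 30, 60.
Subgroups by order — order 1: 1; order 2: 3; order 3: 1; order 4: 1; order 5: 1; order 6: 3; order 10: 3; order 12: 1; order 15: 1; order 20: 1; order 30: 3; order 60: 1.
Total: 1 + 3 + 1 + 1 + 1 + 3 + 3 + 1 + 1 + 1 + 3 + 1 = 20.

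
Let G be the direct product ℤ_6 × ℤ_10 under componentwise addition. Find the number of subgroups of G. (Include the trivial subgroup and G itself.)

20

|G| = 60, so by Lagrange every subgroup order divides 60. Divisors: 1, 2, 3, 4, 5, 6, 10, 12, 15, 20, 30, 60.
Subgroups by order — order 1: 1; order 2: 3; order 3: 1; order 4: 1; order 5: 1; order 6: 3; order 10: 3; order 12: 1; order 15: 1; order 20: 1; order 30: 3; order 60: 1.
Total: 1 + 3 + 1 + 1 + 1 + 3 + 3 + 1 + 1 + 1 + 3 + 1 = 20.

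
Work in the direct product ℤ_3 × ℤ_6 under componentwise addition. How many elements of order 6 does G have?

8

An element (a,b) has order lcm(ord(a), ord(b)); count pairs with lcm equal to 6.
Enumerating gives 8 such elements.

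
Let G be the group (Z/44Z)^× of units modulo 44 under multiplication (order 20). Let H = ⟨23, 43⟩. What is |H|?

4

|⟨23⟩| = 2 and |⟨43⟩| = 2, so |H| is a multiple of lcm(2, 2) = 2 and divides |G| = 20.
Closing under the operation: H = {1, 21, 23, 43}, so |H| = 4.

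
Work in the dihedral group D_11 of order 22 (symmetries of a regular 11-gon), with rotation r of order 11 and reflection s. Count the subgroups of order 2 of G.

|G| = 22 and 2 | 22, so subgroups of order 2 are possible by Lagrange.
The subgroups of order 2 are: {e, r^10s}; {e, r^2s}; {e, r^3s}; {e, r^4s}; … (11 in all).
So G has 11 subgroups of order 2.

11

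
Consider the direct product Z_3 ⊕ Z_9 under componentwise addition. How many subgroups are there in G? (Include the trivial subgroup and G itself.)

10

|G| = 27, so by Lagrange every subgroup order divides 27. Divisors: 1, 3, 9, 27.
Subgroups by order — order 1: 1; order 3: 4; order 9: 4; order 27: 1.
Total: 1 + 4 + 4 + 1 = 10.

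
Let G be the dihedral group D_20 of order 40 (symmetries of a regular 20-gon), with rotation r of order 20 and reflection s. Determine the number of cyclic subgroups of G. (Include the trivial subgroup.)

Group the elements of G by the cyclic subgroup they generate; each cyclic subgroup of order d accounts for φ(d) elements.
Cyclic subgroups by order — order 1: 1; order 2: 21; order 4: 1; order 5: 1; order 10: 1; order 20: 1.
Total: 26.

26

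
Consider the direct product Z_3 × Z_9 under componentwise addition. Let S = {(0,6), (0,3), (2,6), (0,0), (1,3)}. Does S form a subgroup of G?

|S| = 5 does not divide |G| = 27, so by Lagrange S is not a subgroup.

No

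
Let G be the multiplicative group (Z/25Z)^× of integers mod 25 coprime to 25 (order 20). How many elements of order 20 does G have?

The elements of order 20 are: 2, 3, 8, 12, 13, 17, 22, 23.
That's 8.

8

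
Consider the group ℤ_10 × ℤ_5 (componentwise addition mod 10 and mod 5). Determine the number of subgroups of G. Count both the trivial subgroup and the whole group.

16

|G| = 50, so by Lagrange every subgroup order divides 50. Divisors: 1, 2, 5, 10, 25, 50.
Subgroups by order — order 1: 1; order 2: 1; order 5: 6; order 10: 6; order 25: 1; order 50: 1.
Total: 1 + 1 + 6 + 6 + 1 + 1 = 16.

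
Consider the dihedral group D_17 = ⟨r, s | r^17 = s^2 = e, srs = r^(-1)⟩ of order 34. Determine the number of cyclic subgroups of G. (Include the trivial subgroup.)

19

Group the elements of G by the cyclic subgroup they generate; each cyclic subgroup of order d accounts for φ(d) elements.
Cyclic subgroups by order — order 1: 1; order 2: 17; order 17: 1.
Total: 19.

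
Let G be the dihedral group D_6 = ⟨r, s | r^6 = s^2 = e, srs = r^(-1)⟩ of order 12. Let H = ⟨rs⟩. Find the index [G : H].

|⟨rs⟩| = 2 and |G| = 12.
By Lagrange, [G : H] = |G|/|H| = 12/2 = 6.

6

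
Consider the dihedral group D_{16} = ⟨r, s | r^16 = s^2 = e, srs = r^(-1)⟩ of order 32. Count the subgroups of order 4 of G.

9

|G| = 32 and 4 | 32, so subgroups of order 4 are possible by Lagrange.
The subgroups of order 4 are: {e, r^8, r^2s, r^10s}; {e, r^8, r^3s, r^11s}; {e, r^4, r^8, r^12}; {e, r^8, r^4s, r^12s}; … (9 in all).
So G has 9 subgroups of order 4.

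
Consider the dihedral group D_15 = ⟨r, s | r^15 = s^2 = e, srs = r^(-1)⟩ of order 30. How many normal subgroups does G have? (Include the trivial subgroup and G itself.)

5

G has 28 subgroups. Checking conjugation-invariance by order — order 1: 1/1 normal; order 2: 0/15 normal; order 3: 1/1 normal; order 5: 1/1 normal; order 6: 0/5 normal; order 10: 0/3 normal; order 15: 1/1 normal; order 30: 1/1 normal.
Total normal subgroups: 5.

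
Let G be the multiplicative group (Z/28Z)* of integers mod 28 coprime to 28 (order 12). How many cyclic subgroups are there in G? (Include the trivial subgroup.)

8

Each element a generates a cyclic subgroup ⟨a⟩; distinct elements may generate the same one (a cyclic group of order d has φ(d) generators).
Cyclic subgroups by order — order 1: 1; order 2: 3; order 3: 1; order 6: 3.
Total: 8.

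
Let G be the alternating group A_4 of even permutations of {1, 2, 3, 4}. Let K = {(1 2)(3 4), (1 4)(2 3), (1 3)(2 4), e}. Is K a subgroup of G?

Yes

|K| = 4 divides |G| = 12, consistent with Lagrange.
K contains the identity, every element's inverse is in K, and K is closed under ∘: it is a subgroup.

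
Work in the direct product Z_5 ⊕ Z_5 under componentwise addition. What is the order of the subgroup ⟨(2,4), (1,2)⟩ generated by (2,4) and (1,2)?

|⟨(2,4)⟩| = 5 and |⟨(1,2)⟩| = 5, so |H| is a multiple of lcm(5, 5) = 5 and divides |G| = 25.
Closing under the operation: H = {(0,0), (1,2), (2,4), (3,1), (4,3)}, so |H| = 5.

5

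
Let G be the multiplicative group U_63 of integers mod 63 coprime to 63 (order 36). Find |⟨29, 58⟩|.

|⟨29⟩| = 6 and |⟨58⟩| = 3, so |H| is a multiple of lcm(6, 3) = 6 and divides |G| = 36.
Closing under the operation: H = {1, 2, 4, 8, 11, 16, 22, 23, 25, 29, 32, 37, 43, 44, 46, 50, 53, 58}, so |H| = 18.

18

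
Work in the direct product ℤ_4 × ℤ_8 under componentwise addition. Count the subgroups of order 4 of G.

|G| = 32 and 4 | 32, so subgroups of order 4 are possible by Lagrange.
The subgroups of order 4 are: {(0,0), (0,2), (0,4), (0,6)}; {(0,0), (0,4), (2,0), (2,4)}; {(0,0), (0,4), (2,2), (2,6)}; {(0,0), (1,0), (2,0), (3,0)}; … (7 in all).
So G has 7 subgroups of order 4.

7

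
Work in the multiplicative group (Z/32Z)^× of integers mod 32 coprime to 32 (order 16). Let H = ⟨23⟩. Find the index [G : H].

|⟨23⟩| = 4 and |G| = 16.
By Lagrange, [G : H] = |G|/|H| = 16/4 = 4.

4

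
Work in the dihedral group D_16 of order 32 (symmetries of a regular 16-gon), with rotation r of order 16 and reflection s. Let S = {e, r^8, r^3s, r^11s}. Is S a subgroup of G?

|S| = 4 divides |G| = 32, consistent with Lagrange.
S contains the identity, every element's inverse is in S, and S is closed under ·: it is a subgroup.

Yes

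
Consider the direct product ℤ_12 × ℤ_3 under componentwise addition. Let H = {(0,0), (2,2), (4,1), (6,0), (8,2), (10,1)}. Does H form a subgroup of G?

Yes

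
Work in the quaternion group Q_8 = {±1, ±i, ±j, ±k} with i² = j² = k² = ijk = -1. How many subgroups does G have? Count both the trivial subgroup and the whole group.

6

|G| = 8, so by Lagrange every subgroup order divides 8. Divisors: 1, 2, 4, 8.
Subgroups by order — order 1: 1; order 2: 1; order 4: 3; order 8: 1.
Total: 1 + 1 + 3 + 1 = 6.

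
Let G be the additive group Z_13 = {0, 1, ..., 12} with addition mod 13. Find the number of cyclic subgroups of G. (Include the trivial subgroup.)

2

Each element a generates a cyclic subgroup ⟨a⟩; distinct elements may generate the same one (a cyclic group of order d has φ(d) generators).
Cyclic subgroups by order — order 1: 1; order 13: 1.
Total: 2.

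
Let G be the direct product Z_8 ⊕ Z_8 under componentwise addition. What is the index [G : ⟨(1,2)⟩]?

8

|⟨(1,2)⟩| = 8 and |G| = 64.
By Lagrange, [G : H] = |G|/|H| = 64/8 = 8.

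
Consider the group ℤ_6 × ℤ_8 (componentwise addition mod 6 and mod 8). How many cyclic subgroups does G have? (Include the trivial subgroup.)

Group the elements of G by the cyclic subgroup they generate; each cyclic subgroup of order d accounts for φ(d) elements.
Cyclic subgroups by order — order 1: 1; order 2: 3; order 3: 1; order 4: 2; order 6: 3; order 8: 2; order 12: 2; order 24: 2.
Total: 16.

16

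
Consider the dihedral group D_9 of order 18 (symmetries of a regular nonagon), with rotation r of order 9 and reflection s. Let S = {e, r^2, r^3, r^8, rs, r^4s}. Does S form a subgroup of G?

No

r^2 ∈ S but its inverse r^7 ∉ S, so S is not a subgroup.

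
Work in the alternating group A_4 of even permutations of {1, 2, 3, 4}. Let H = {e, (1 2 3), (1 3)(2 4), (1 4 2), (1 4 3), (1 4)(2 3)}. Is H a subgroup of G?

(1 4 3) ∈ H but its inverse (1 3 4) ∉ H, so H is not a subgroup.

No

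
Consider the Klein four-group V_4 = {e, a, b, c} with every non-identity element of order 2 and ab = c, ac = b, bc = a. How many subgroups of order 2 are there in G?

3

|G| = 4 and 2 | 4, so subgroups of order 2 are possible by Lagrange.
The subgroups of order 2 are: {e, a}; {e, b}; {e, c}.
So G has 3 subgroups of order 2.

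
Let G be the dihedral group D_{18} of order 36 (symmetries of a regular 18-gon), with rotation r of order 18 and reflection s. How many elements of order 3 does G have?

2

The elements of order 3 are: r^6, r^12.
That's 2.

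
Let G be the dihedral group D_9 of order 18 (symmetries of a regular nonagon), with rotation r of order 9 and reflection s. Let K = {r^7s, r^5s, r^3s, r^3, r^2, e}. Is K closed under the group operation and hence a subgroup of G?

No

r^2 ∈ K but its inverse r^7 ∉ K, so K is not a subgroup.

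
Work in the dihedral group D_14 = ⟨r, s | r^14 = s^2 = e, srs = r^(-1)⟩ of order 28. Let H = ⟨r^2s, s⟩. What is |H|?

14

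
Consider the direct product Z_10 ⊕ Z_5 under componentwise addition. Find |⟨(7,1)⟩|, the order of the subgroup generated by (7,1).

The order of (7,1) in Z_10 × Z_5 is lcm(ord(7) in Z_10, ord(1) in Z_5).
ord(7) = 10 and ord(1) = 5, so |⟨(7,1)⟩| = lcm(10, 5) = 10.

10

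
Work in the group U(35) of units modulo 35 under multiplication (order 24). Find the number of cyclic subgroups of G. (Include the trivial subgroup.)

12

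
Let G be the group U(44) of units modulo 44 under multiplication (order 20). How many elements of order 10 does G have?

Enumerating element orders in G gives 12 elements of order 10.

12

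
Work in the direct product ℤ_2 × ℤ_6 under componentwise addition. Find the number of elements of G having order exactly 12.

An element (a,b) has order lcm(ord(a), ord(b)); count pairs with lcm equal to 12.
Enumerating gives 0 such elements.

0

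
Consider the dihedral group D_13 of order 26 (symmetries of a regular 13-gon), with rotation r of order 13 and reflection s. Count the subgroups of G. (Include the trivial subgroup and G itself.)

16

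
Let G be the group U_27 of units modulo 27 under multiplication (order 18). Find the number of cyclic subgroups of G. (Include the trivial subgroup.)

6

Each element a generates a cyclic subgroup ⟨a⟩; distinct elements may generate the same one (a cyclic group of order d has φ(d) generators).
Cyclic subgroups by order — order 1: 1; order 2: 1; order 3: 1; order 6: 1; order 9: 1; order 18: 1.
Total: 6.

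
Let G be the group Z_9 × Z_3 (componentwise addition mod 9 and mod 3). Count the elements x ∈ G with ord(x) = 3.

An element (a,b) has order lcm(ord(a), ord(b)); count pairs with lcm equal to 3.
Enumerating gives 8 such elements.

8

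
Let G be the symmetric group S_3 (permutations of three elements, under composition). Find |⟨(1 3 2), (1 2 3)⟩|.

3

|⟨(1 3 2)⟩| = 3 and |⟨(1 2 3)⟩| = 3, so |H| is a multiple of lcm(3, 3) = 3 and divides |G| = 6.
Closing under the operation: H = {e, (1 2 3), (1 3 2)}, so |H| = 3.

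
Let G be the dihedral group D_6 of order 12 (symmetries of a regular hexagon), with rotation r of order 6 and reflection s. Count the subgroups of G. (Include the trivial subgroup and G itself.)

16

|G| = 12, so by Lagrange every subgroup order divides 12. Divisors: 1, 2, 3, 4, 6, 12.
Subgroups by order — order 1: 1; order 2: 7; order 3: 1; order 4: 3; order 6: 3; order 12: 1.
Total: 1 + 7 + 1 + 3 + 3 + 1 = 16.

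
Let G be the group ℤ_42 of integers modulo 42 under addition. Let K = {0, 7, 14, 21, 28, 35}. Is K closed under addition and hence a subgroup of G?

|K| = 6 divides |G| = 42, consistent with Lagrange.
K contains the identity, every element's inverse is in K, and K is closed under +: it is a subgroup.
In fact K = ⟨35⟩.

Yes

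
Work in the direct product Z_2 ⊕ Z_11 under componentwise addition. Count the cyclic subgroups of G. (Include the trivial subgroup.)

4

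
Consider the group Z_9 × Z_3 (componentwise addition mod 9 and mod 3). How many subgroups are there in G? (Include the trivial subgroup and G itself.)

10

|G| = 27, so by Lagrange every subgroup order divides 27. Divisors: 1, 3, 9, 27.
Subgroups by order — order 1: 1; order 3: 4; order 9: 4; order 27: 1.
Total: 1 + 4 + 4 + 1 = 10.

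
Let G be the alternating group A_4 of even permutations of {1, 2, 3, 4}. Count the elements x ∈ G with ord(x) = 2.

3

The elements of order 2 are: (1 2)(3 4), (1 3)(2 4), (1 4)(2 3).
That's 3.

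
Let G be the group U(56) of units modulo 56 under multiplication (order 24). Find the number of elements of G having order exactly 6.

Enumerating element orders in G gives 14 elements of order 6.

14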